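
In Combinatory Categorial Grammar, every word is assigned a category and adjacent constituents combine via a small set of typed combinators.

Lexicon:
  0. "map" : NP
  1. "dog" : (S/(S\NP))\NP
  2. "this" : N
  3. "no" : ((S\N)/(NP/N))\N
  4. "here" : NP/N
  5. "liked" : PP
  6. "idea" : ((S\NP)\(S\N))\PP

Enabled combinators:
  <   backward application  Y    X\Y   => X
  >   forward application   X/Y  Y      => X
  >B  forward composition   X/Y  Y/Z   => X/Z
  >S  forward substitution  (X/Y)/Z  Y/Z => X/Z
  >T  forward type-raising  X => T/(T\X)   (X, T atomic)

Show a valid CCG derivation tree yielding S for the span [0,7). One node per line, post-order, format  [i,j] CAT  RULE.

[0,7] S   >
  [0,2] S/(S\NP)   <
    [0,1] "map" : NP
    [1,2] "dog" : (S/(S\NP))\NP
  [2,7] S\NP   <
    [2,5] S\N   >
      [2,4] (S\N)/(NP/N)   <
        [2,3] "this" : N
        [3,4] "no" : ((S\N)/(NP/N))\N
      [4,5] "here" : NP/N
    [5,7] (S\NP)\(S\N)   <
      [5,6] "liked" : PP
      [6,7] "idea" : ((S\NP)\(S\N))\PP

[0,1] NP  lex  "map"
[1,2] (S/(S\NP))\NP  lex  "dog"
[0,2] S/(S\NP)  <  k=1
[2,3] N  lex  "this"
[3,4] ((S\N)/(NP/N))\N  lex  "no"
[2,4] (S\N)/(NP/N)  <  k=3
[4,5] NP/N  lex  "here"
[2,5] S\N  >  k=4
[5,6] PP  lex  "liked"
[6,7] ((S\NP)\(S\N))\PP  lex  "idea"
[5,7] (S\NP)\(S\N)  <  k=6
[2,7] S\NP  <  k=5
[0,7] S  >  k=2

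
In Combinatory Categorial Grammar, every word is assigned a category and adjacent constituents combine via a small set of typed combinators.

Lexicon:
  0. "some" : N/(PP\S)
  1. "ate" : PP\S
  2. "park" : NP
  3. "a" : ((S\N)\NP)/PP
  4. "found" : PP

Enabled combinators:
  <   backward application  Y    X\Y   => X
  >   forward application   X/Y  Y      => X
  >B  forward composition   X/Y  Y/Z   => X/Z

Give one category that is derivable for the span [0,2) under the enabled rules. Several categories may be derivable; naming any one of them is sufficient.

[0,5] S   <
  [0,2] N   >
    [0,1] "some" : N/(PP\S)
    [1,2] "ate" : PP\S
  [2,5] S\N   <
    [2,3] "park" : NP
    [3,5] (S\N)\NP   >
      [3,4] "a" : ((S\N)\NP)/PP
      [4,5] "found" : PP

N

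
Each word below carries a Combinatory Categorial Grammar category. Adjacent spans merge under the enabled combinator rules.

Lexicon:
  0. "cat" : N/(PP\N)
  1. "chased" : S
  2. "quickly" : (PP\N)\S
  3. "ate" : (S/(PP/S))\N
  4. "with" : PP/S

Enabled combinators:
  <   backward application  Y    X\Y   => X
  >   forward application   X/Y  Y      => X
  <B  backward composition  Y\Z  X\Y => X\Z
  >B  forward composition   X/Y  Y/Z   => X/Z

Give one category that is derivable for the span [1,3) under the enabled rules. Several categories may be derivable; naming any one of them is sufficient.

[0,5] S   >
  [0,4] S/(PP/S)   <
    [0,3] N   >
      [0,1] "cat" : N/(PP\N)
      [1,3] PP\N   <
        [1,2] "chased" : S
        [2,3] "quickly" : (PP\N)\S
    [3,4] "ate" : (S/(PP/S))\N
  [4,5] "with" : PP/S

PP\N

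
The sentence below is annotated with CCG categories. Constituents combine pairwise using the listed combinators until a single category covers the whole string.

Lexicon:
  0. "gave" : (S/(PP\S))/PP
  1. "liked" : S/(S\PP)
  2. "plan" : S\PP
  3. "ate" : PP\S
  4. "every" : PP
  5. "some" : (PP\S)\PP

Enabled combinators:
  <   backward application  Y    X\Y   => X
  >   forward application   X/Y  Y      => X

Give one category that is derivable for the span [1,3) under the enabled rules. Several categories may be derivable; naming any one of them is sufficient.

[0,6] S   >
  [0,4] S/(PP\S)   >
    [0,1] "gave" : (S/(PP\S))/PP
    [1,4] PP   <
      [1,3] S   >
        [1,2] "liked" : S/(S\PP)
        [2,3] "plan" : S\PP
      [3,4] "ate" : PP\S
  [4,6] PP\S   <
    [4,5] "every" : PP
    [5,6] "some" : (PP\S)\PP

S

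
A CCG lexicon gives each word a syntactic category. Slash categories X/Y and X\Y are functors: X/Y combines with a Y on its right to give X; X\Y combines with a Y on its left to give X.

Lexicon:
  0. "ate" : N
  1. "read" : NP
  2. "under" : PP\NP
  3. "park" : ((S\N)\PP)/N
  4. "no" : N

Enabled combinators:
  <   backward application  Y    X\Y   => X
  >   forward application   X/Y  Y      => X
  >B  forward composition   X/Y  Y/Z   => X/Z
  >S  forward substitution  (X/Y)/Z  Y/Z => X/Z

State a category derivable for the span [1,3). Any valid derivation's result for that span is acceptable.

[0,5] S   <
  [0,1] "ate" : N
  [1,5] S\N   <
    [1,3] PP   <
      [1,2] "read" : NP
      [2,3] "under" : PP\NP
    [3,5] (S\N)\PP   >
      [3,4] "park" : ((S\N)\PP)/N
      [4,5] "no" : N

PP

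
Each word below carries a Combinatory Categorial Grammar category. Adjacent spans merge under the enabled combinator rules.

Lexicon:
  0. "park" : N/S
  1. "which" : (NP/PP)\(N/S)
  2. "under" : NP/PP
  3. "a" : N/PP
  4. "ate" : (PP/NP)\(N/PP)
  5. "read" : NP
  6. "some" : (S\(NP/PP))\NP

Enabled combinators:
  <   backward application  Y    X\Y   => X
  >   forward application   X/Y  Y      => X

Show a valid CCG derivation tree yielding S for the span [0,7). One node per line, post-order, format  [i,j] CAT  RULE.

[0,7] S   <
  [0,2] NP/PP   <
    [0,1] "park" : N/S
    [1,2] "which" : (NP/PP)\(N/S)
  [2,7] S\(NP/PP)   <
    [2,6] NP   >
      [2,3] "under" : NP/PP
      [3,6] PP   >
        [3,5] PP/NP   <
          [3,4] "a" : N/PP
          [4,5] "ate" : (PP/NP)\(N/PP)
        [5,6] "read" : NP
    [6,7] "some" : (S\(NP/PP))\NP

[0,1] N/S  lex  "park"
[1,2] (NP/PP)\(N/S)  lex  "which"
[0,2] NP/PP  <  k=1
[2,3] NP/PP  lex  "under"
[3,4] N/PP  lex  "a"
[4,5] (PP/NP)\(N/PP)  lex  "ate"
[3,5] PP/NP  <  k=4
[5,6] NP  lex  "read"
[3,6] PP  >  k=5
[2,6] NP  >  k=3
[6,7] (S\(NP/PP))\NP  lex  "some"
[2,7] S\(NP/PP)  <  k=6
[0,7] S  <  k=2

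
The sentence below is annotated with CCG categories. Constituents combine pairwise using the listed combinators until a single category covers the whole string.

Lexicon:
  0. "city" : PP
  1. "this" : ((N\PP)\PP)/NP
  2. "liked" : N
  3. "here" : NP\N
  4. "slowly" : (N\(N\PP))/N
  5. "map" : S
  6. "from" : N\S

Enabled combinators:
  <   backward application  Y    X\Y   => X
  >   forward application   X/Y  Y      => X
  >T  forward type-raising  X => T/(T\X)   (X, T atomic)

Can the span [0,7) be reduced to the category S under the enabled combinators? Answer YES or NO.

NO

PP ((N\PP)\PP)/NP N NP\N (N\(N\PP))/N S N\S
CKY chart[0,7] = {N, N/(N\N), NP/(NP\N), PP/(PP\N), S/(S\N)}; S ∉ chart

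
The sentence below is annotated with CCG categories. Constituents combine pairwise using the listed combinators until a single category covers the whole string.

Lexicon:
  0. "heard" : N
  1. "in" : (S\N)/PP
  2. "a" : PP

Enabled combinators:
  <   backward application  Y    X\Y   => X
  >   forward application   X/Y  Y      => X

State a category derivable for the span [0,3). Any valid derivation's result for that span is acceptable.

[0,3] S   <
  [0,1] "heard" : N
  [1,3] S\N   >
    [1,2] "in" : (S\N)/PP
    [2,3] "a" : PP

S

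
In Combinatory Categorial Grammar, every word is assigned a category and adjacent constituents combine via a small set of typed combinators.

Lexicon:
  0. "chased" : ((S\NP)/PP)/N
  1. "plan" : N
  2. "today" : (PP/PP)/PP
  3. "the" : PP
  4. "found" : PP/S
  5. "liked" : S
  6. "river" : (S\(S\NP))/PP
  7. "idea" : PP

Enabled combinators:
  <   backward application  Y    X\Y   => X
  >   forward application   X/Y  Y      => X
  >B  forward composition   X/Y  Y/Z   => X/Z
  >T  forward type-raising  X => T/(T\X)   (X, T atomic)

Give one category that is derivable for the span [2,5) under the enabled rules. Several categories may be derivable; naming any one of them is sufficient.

[0,8] S   <
  [0,6] S\NP   >
    [0,2] (S\NP)/PP   >
      [0,1] "chased" : ((S\NP)/PP)/N
      [1,2] "plan" : N
    [2,6] PP   >
      [2,5] PP/S   >B
        [2,4] PP/PP   >
          [2,3] "today" : (PP/PP)/PP
          [3,4] "the" : PP
        [4,5] "found" : PP/S
      [5,6] "liked" : S
  [6,8] S\(S\NP)   >
    [6,7] "river" : (S\(S\NP))/PP
    [7,8] "idea" : PP

PP/S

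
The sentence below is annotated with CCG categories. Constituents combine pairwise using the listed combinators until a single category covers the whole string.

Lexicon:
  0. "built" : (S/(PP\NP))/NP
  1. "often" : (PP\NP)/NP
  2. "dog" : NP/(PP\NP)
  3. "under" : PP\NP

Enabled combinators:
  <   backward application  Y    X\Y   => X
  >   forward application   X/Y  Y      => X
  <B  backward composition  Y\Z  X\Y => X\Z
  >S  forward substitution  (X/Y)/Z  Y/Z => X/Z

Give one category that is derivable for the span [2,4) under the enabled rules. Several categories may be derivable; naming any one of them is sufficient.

[0,4] S   >
  [0,2] S/NP   >S
    [0,1] "built" : (S/(PP\NP))/NP
    [1,2] "often" : (PP\NP)/NP
  [2,4] NP   >
    [2,3] "dog" : NP/(PP\NP)
    [3,4] "under" : PP\NP

NP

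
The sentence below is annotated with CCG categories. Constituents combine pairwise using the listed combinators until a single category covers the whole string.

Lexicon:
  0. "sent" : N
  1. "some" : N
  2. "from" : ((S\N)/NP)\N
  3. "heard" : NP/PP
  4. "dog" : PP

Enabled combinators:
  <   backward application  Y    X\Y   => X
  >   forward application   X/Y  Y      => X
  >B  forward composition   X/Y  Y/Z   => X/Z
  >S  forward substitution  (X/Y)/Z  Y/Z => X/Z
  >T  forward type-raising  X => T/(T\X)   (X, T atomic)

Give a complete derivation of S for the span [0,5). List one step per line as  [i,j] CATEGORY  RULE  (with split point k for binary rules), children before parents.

[0,5] S   <
  [0,1] "sent" : N
  [1,5] S\N   >
    [1,3] (S\N)/NP   <
      [1,2] "some" : N
      [2,3] "from" : ((S\N)/NP)\N
    [3,5] NP   >
      [3,4] "heard" : NP/PP
      [4,5] "dog" : PP

[0,1] N  lex  "sent"
[1,2] N  lex  "some"
[2,3] ((S\N)/NP)\N  lex  "from"
[1,3] (S\N)/NP  <  k=2
[3,4] NP/PP  lex  "heard"
[4,5] PP  lex  "dog"
[3,5] NP  >  k=4
[1,5] S\N  >  k=3
[0,5] S  <  k=1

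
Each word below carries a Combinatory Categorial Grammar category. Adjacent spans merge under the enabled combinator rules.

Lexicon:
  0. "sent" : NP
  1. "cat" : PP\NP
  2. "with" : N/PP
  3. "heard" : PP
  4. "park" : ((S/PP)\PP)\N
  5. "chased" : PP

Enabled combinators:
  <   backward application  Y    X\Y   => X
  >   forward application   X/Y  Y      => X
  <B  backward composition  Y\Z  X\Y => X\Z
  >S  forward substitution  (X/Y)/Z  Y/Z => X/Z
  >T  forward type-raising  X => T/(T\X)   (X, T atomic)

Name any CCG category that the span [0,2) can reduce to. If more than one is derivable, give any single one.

[0,6] S   >
  [0,5] S/PP   <
    [0,2] PP   >
      [0,1] PP/(PP\NP)   >T
        [0,1] "sent" : NP
      [1,2] "cat" : PP\NP
    [2,5] (S/PP)\PP   <
      [2,4] N   >
        [2,3] "with" : N/PP
        [3,4] "heard" : PP
      [4,5] "park" : ((S/PP)\PP)\N
  [5,6] "chased" : PP

PP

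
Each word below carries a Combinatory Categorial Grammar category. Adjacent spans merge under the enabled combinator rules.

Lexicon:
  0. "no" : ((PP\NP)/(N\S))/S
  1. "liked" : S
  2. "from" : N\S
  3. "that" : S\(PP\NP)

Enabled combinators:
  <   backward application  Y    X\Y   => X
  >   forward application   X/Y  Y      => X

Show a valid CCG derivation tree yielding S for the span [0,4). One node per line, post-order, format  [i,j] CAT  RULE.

[0,4] S   <
  [0,3] PP\NP   >
    [0,2] (PP\NP)/(N\S)   >
      [0,1] "no" : ((PP\NP)/(N\S))/S
      [1,2] "liked" : S
    [2,3] "from" : N\S
  [3,4] "that" : S\(PP\NP)

[0,1] ((PP\NP)/(N\S))/S  lex  "no"
[1,2] S  lex  "liked"
[0,2] (PP\NP)/(N\S)  >  k=1
[2,3] N\S  lex  "from"
[0,3] PP\NP  >  k=2
[3,4] S\(PP\NP)  lex  "that"
[0,4] S  <  k=3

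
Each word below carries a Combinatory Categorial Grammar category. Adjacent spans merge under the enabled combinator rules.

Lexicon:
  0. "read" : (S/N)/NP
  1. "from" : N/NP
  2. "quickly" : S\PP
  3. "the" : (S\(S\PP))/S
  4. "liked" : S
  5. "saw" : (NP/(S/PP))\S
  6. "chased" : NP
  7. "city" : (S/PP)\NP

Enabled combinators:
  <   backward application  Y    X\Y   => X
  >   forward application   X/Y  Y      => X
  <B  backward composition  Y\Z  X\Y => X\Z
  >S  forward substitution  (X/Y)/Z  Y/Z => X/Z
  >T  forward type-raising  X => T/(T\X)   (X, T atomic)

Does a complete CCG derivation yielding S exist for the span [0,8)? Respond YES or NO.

YES

[0,8] S   >
  [0,2] S/NP   >S
    [0,1] "read" : (S/N)/NP
    [1,2] "from" : N/NP
  [2,8] NP   >
    [2,6] NP/(S/PP)   <
      [2,5] S   <
        [2,3] "quickly" : S\PP
        [3,5] S\(S\PP)   >
          [3,4] "the" : (S\(S\PP))/S
          [4,5] "liked" : S
      [5,6] "saw" : (NP/(S/PP))\S
    [6,8] S/PP   <
      [6,7] "chased" : NP
      [7,8] "city" : (S/PP)\NP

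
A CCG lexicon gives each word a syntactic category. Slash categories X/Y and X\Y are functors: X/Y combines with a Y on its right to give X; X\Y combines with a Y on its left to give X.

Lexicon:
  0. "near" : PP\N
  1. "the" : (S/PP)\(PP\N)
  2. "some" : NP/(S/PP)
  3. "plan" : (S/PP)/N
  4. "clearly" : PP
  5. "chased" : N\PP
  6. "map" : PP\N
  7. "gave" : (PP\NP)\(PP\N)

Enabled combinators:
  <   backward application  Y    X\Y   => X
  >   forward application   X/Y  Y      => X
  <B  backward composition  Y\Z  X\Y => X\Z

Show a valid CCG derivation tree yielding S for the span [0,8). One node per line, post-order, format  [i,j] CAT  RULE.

[0,8] S   >
  [0,2] S/PP   <
    [0,1] "near" : PP\N
    [1,2] "the" : (S/PP)\(PP\N)
  [2,8] PP   <
    [2,6] NP   >
      [2,3] "some" : NP/(S/PP)
      [3,6] S/PP   >
        [3,4] "plan" : (S/PP)/N
        [4,6] N   <
          [4,5] "clearly" : PP
          [5,6] "chased" : N\PP
    [6,8] PP\NP   <
      [6,7] "map" : PP\N
      [7,8] "gave" : (PP\NP)\(PP\N)

[0,1] PP\N  lex  "near"
[1,2] (S/PP)\(PP\N)  lex  "the"
[0,2] S/PP  <  k=1
[2,3] NP/(S/PP)  lex  "some"
[3,4] (S/PP)/N  lex  "plan"
[4,5] PP  lex  "clearly"
[5,6] N\PP  lex  "chased"
[4,6] N  <  k=5
[3,6] S/PP  >  k=4
[2,6] NP  >  k=3
[6,7] PP\N  lex  "map"
[7,8] (PP\NP)\(PP\N)  lex  "gave"
[6,8] PP\NP  <  k=7
[2,8] PP  <  k=6
[0,8] S  >  k=2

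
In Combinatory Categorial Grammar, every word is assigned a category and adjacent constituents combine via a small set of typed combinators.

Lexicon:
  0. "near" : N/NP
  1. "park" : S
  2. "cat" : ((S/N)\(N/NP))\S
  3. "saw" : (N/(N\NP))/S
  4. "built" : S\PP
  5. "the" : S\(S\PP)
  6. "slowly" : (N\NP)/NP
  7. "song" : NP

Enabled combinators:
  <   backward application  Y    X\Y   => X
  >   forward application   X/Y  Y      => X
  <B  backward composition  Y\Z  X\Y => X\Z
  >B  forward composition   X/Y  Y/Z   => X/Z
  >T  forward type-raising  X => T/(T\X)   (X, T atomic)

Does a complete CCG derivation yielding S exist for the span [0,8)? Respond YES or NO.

YES

[0,8] S   >
  [0,3] S/N   <
    [0,1] "near" : N/NP
    [1,3] (S/N)\(N/NP)   <
      [1,2] "park" : S
      [2,3] "cat" : ((S/N)\(N/NP))\S
  [3,8] N   >
    [3,6] N/(N\NP)   >
      [3,4] "saw" : (N/(N\NP))/S
      [4,6] S   <
        [4,5] "built" : S\PP
        [5,6] "the" : S\(S\PP)
    [6,8] N\NP   >
      [6,7] "slowly" : (N\NP)/NP
      [7,8] "song" : NP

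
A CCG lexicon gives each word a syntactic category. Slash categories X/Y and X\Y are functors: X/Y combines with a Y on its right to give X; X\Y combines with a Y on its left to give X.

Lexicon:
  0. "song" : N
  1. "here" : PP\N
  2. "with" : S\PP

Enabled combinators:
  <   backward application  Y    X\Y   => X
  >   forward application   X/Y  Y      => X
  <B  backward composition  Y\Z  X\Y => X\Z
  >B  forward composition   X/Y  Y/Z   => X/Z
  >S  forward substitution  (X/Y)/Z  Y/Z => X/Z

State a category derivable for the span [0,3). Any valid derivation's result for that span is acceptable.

S

[0,3] S   <
  [0,2] PP   <
    [0,1] "song" : N
    [1,2] "here" : PP\N
  [2,3] "with" : S\PP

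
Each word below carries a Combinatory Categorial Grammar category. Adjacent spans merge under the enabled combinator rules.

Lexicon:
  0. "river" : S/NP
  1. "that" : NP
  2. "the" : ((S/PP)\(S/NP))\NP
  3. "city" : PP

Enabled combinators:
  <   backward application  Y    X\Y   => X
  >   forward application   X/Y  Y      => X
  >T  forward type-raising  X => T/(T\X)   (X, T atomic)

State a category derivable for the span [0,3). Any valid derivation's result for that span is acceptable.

S/PP

[0,4] S   >
  [0,3] S/PP   <
    [0,1] "river" : S/NP
    [1,3] (S/PP)\(S/NP)   <
      [1,2] "that" : NP
      [2,3] "the" : ((S/PP)\(S/NP))\NP
  [3,4] "city" : PP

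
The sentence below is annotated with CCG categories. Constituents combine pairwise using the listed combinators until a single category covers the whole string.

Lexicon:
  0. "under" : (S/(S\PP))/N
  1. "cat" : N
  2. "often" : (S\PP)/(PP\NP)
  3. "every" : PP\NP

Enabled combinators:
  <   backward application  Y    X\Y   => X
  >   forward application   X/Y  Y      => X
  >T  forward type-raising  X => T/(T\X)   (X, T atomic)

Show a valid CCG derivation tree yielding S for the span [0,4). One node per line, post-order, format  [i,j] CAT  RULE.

[0,1] (S/(S\PP))/N  lex  "under"
[1,2] N  lex  "cat"
[0,2] S/(S\PP)  >  k=1
[2,3] (S\PP)/(PP\NP)  lex  "often"
[3,4] PP\NP  lex  "every"
[2,4] S\PP  >  k=3
[0,4] S  >  k=2

[0,4] S   >
  [0,2] S/(S\PP)   >
    [0,1] "under" : (S/(S\PP))/N
    [1,2] "cat" : N
  [2,4] S\PP   >
    [2,3] "often" : (S\PP)/(PP\NP)
    [3,4] "every" : PP\NP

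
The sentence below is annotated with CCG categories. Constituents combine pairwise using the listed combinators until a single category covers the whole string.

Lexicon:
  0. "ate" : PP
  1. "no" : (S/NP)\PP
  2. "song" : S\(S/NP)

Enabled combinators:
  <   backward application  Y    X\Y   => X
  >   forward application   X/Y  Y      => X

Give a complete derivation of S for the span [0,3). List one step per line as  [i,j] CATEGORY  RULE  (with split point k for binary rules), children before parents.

[0,3] S   <
  [0,2] S/NP   <
    [0,1] "ate" : PP
    [1,2] "no" : (S/NP)\PP
  [2,3] "song" : S\(S/NP)

[0,1] PP  lex  "ate"
[1,2] (S/NP)\PP  lex  "no"
[0,2] S/NP  <  k=1
[2,3] S\(S/NP)  lex  "song"
[0,3] S  <  k=2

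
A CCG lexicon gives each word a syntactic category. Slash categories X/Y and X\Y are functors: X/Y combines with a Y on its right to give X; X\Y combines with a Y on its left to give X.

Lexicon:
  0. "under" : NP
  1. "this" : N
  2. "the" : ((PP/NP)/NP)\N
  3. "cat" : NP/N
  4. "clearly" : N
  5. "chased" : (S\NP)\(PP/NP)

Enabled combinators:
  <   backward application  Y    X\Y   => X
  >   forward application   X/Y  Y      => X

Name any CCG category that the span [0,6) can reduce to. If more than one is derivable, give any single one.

S

[0,6] S   <
  [0,1] "under" : NP
  [1,6] S\NP   <
    [1,5] PP/NP   >
      [1,3] (PP/NP)/NP   <
        [1,2] "this" : N
        [2,3] "the" : ((PP/NP)/NP)\N
      [3,5] NP   >
        [3,4] "cat" : NP/N
        [4,5] "clearly" : N
    [5,6] "chased" : (S\NP)\(PP/NP)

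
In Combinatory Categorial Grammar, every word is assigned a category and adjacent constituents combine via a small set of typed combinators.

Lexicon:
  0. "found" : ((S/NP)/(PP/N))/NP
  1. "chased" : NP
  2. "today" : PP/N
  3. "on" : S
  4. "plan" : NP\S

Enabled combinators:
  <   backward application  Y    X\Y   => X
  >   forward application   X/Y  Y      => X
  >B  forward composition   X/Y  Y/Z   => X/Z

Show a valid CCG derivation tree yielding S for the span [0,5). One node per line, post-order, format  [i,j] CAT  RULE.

[0,1] ((S/NP)/(PP/N))/NP  lex  "found"
[1,2] NP  lex  "chased"
[0,2] (S/NP)/(PP/N)  >  k=1
[2,3] PP/N  lex  "today"
[0,3] S/NP  >  k=2
[3,4] S  lex  "on"
[4,5] NP\S  lex  "plan"
[3,5] NP  <  k=4
[0,5] S  >  k=3

[0,5] S   >
  [0,3] S/NP   >
    [0,2] (S/NP)/(PP/N)   >
      [0,1] "found" : ((S/NP)/(PP/N))/NP
      [1,2] "chased" : NP
    [2,3] "today" : PP/N
  [3,5] NP   <
    [3,4] "on" : S
    [4,5] "plan" : NP\S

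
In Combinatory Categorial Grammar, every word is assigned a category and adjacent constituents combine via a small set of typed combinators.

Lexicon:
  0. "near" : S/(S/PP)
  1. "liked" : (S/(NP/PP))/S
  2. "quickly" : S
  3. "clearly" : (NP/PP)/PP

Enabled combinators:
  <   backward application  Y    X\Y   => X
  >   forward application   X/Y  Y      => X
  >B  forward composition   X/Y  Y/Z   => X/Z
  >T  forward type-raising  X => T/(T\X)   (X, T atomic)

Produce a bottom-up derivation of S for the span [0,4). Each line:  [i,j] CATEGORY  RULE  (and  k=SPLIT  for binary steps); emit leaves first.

[0,1] S/(S/PP)  lex  "near"
[1,2] (S/(NP/PP))/S  lex  "liked"
[2,3] S  lex  "quickly"
[1,3] S/(NP/PP)  >  k=2
[3,4] (NP/PP)/PP  lex  "clearly"
[1,4] S/PP  >B  k=3
[0,4] S  >  k=1

[0,4] S   >
  [0,1] "near" : S/(S/PP)
  [1,4] S/PP   >B
    [1,3] S/(NP/PP)   >
      [1,2] "liked" : (S/(NP/PP))/S
      [2,3] "quickly" : S
    [3,4] "clearly" : (NP/PP)/PP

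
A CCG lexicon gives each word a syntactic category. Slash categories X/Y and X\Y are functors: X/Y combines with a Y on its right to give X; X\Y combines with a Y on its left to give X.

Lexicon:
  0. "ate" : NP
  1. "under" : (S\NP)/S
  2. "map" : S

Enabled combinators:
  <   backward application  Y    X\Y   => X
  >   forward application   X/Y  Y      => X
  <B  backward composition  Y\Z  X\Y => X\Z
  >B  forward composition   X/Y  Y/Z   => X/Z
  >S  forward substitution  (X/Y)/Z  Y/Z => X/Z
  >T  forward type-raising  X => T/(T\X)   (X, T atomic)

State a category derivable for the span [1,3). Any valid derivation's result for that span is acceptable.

[0,3] S   <
  [0,1] "ate" : NP
  [1,3] S\NP   >
    [1,2] "under" : (S\NP)/S
    [2,3] "map" : S

S\NP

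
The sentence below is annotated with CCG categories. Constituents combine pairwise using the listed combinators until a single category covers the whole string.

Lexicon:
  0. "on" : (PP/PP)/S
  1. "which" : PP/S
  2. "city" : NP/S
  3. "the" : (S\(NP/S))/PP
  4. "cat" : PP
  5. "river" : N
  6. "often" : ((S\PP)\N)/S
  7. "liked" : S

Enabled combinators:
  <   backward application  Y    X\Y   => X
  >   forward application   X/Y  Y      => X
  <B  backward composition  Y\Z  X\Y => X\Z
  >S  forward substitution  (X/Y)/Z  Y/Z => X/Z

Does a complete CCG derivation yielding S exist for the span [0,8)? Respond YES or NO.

[0,8] S   <
  [0,5] PP   >
    [0,2] PP/S   >S
      [0,1] "on" : (PP/PP)/S
      [1,2] "which" : PP/S
    [2,5] S   <
      [2,3] "city" : NP/S
      [3,5] S\(NP/S)   >
        [3,4] "the" : (S\(NP/S))/PP
        [4,5] "cat" : PP
  [5,8] S\PP   <
    [5,6] "river" : N
    [6,8] (S\PP)\N   >
      [6,7] "often" : ((S\PP)\N)/S
      [7,8] "liked" : S

YES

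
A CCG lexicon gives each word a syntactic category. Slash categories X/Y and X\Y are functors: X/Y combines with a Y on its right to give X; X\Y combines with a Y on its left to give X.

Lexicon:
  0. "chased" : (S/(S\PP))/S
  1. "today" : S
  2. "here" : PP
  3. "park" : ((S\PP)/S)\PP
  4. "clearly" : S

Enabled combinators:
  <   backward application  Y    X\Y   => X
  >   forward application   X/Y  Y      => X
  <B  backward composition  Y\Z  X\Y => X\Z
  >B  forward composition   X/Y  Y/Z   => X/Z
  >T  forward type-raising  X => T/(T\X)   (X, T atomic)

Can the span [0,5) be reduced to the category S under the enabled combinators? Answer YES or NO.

YES

[0,5] S   >
  [0,2] S/(S\PP)   >
    [0,1] "chased" : (S/(S\PP))/S
    [1,2] "today" : S
  [2,5] S\PP   >
    [2,4] (S\PP)/S   <
      [2,3] "here" : PP
      [3,4] "park" : ((S\PP)/S)\PP
    [4,5] "clearly" : S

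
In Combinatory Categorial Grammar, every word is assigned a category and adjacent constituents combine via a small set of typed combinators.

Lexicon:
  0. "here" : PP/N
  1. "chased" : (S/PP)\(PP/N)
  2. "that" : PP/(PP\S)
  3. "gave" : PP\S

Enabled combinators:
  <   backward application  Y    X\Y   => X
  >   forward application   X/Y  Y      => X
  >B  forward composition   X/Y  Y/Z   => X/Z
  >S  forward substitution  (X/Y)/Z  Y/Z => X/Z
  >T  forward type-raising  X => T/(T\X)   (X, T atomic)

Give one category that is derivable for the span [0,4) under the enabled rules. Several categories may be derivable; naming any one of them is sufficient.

[0,4] S   >
  [0,2] S/PP   <
    [0,1] "here" : PP/N
    [1,2] "chased" : (S/PP)\(PP/N)
  [2,4] PP   >
    [2,3] "that" : PP/(PP\S)
    [3,4] "gave" : PP\S

S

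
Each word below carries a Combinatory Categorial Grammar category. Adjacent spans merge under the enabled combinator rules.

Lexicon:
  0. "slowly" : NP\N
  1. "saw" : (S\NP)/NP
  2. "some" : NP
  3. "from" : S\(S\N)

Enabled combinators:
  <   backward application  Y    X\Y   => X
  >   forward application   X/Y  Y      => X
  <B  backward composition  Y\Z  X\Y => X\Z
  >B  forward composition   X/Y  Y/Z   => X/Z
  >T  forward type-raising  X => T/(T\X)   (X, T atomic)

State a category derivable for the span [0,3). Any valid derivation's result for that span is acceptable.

S\N

[0,4] S   <
  [0,3] S\N   <B
    [0,1] "slowly" : NP\N
    [1,3] S\NP   >
      [1,2] "saw" : (S\NP)/NP
      [2,3] "some" : NP
  [3,4] "from" : S\(S\N)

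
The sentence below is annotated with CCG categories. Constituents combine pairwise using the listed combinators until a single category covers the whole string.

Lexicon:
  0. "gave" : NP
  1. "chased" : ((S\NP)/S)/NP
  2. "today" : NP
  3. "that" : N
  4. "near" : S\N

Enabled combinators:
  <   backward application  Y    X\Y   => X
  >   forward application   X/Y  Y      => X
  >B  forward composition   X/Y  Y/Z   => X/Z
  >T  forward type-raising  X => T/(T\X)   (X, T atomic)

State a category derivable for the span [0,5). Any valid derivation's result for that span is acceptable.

[0,5] S   <
  [0,1] "gave" : NP
  [1,5] S\NP   >
    [1,3] (S\NP)/S   >
      [1,2] "chased" : ((S\NP)/S)/NP
      [2,3] "today" : NP
    [3,5] S   >
      [3,4] S/(S\N)   >T
        [3,4] "that" : N
      [4,5] "near" : S\N

S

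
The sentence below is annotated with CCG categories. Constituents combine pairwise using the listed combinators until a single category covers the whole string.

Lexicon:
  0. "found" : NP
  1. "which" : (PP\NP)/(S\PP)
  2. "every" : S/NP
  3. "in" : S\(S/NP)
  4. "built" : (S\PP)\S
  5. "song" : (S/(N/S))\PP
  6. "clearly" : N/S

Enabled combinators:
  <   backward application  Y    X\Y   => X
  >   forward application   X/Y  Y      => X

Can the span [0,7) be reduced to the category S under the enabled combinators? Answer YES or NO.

YES

[0,7] S   >
  [0,6] S/(N/S)   <
    [0,5] PP   <
      [0,1] "found" : NP
      [1,5] PP\NP   >
        [1,2] "which" : (PP\NP)/(S\PP)
        [2,5] S\PP   <
          [2,4] S   <
            [2,3] "every" : S/NP
            [3,4] "in" : S\(S/NP)
          [4,5] "built" : (S\PP)\S
    [5,6] "song" : (S/(N/S))\PP
  [6,7] "clearly" : N/S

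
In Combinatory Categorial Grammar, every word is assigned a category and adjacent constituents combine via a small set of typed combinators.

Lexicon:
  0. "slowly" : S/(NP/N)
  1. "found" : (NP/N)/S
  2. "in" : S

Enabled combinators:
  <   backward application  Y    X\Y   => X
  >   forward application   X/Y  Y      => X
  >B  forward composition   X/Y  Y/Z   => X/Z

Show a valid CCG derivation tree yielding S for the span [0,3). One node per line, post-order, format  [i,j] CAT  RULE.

[0,3] S   >
  [0,1] "slowly" : S/(NP/N)
  [1,3] NP/N   >
    [1,2] "found" : (NP/N)/S
    [2,3] "in" : S

[0,1] S/(NP/N)  lex  "slowly"
[1,2] (NP/N)/S  lex  "found"
[2,3] S  lex  "in"
[1,3] NP/N  >  k=2
[0,3] S  >  k=1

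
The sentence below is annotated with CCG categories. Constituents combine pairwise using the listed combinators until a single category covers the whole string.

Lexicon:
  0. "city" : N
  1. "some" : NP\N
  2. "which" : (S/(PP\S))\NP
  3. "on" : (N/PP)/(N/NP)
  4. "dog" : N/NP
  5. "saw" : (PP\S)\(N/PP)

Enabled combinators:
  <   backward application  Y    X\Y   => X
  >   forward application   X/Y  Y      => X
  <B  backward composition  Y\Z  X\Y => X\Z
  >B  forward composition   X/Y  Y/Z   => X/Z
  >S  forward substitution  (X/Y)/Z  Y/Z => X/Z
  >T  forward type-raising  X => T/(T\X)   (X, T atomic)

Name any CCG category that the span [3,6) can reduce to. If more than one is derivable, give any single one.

[0,6] S   >
  [0,3] S/(PP\S)   <
    [0,2] NP   <
      [0,1] "city" : N
      [1,2] "some" : NP\N
    [2,3] "which" : (S/(PP\S))\NP
  [3,6] PP\S   <
    [3,5] N/PP   >
      [3,4] "on" : (N/PP)/(N/NP)
      [4,5] "dog" : N/NP
    [5,6] "saw" : (PP\S)\(N/PP)

PP\S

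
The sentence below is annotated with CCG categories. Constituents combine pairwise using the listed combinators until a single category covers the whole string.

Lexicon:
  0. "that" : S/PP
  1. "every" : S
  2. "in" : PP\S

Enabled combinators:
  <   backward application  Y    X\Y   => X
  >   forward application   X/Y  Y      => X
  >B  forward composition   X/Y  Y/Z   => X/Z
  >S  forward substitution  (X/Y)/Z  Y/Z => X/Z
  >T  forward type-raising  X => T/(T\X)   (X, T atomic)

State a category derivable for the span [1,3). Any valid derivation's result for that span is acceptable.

[0,3] S   >
  [0,1] "that" : S/PP
  [1,3] PP   <
    [1,2] "every" : S
    [2,3] "in" : PP\S

PP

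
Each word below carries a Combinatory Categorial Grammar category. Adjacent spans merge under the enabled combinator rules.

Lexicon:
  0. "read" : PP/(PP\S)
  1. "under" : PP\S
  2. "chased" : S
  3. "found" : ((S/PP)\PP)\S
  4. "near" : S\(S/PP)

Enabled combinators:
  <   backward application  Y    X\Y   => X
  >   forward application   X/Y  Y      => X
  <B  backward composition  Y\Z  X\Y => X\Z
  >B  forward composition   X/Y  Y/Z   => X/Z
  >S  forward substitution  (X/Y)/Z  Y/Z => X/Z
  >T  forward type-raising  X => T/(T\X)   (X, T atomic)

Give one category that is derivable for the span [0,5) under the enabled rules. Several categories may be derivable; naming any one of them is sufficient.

[0,5] S   <
  [0,4] S/PP   <
    [0,2] PP   >
      [0,1] "read" : PP/(PP\S)
      [1,2] "under" : PP\S
    [2,4] (S/PP)\PP   <
      [2,3] "chased" : S
      [3,4] "found" : ((S/PP)\PP)\S
  [4,5] "near" : S\(S/PP)

S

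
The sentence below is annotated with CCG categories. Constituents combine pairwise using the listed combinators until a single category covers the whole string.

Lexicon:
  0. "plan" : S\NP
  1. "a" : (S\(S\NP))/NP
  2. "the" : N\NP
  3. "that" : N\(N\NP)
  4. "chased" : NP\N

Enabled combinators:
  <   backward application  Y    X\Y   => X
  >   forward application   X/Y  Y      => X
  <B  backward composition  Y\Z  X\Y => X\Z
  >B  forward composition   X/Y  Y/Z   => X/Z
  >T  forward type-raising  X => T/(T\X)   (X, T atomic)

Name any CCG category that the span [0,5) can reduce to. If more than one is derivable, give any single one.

[0,5] S   <
  [0,1] "plan" : S\NP
  [1,5] S\(S\NP)   >
    [1,2] "a" : (S\(S\NP))/NP
    [2,5] NP   <
      [2,4] N   <
        [2,3] "the" : N\NP
        [3,4] "that" : N\(N\NP)
      [4,5] "chased" : NP\N

S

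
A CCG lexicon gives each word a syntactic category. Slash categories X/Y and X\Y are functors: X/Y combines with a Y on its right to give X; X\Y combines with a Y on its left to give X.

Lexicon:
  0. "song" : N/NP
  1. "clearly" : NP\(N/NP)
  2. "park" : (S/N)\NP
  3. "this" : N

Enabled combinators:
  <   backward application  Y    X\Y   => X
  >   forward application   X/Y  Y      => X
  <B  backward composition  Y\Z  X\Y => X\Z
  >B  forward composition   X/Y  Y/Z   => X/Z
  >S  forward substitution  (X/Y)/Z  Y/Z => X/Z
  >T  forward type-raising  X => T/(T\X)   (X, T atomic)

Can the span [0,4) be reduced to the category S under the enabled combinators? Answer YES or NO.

[0,4] S   >
  [0,3] S/N   <
    [0,2] NP   <
      [0,1] "song" : N/NP
      [1,2] "clearly" : NP\(N/NP)
    [2,3] "park" : (S/N)\NP
  [3,4] "this" : N

YES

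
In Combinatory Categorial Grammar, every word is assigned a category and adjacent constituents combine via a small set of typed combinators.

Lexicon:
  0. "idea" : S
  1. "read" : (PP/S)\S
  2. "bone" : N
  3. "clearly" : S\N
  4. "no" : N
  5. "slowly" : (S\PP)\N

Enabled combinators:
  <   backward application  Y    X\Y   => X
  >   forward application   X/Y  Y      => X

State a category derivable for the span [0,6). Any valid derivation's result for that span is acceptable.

S

[0,6] S   <
  [0,4] PP   >
    [0,2] PP/S   <
      [0,1] "idea" : S
      [1,2] "read" : (PP/S)\S
    [2,4] S   <
      [2,3] "bone" : N
      [3,4] "clearly" : S\N
  [4,6] S\PP   <
    [4,5] "no" : N
    [5,6] "slowly" : (S\PP)\N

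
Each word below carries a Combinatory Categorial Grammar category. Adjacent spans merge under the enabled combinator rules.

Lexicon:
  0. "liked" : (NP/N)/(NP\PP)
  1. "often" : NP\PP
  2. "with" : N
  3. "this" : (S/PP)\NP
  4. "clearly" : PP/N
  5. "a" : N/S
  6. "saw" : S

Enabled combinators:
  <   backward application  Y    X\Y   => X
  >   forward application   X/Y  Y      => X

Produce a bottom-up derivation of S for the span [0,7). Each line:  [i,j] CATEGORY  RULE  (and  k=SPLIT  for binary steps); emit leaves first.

[0,1] (NP/N)/(NP\PP)  lex  "liked"
[1,2] NP\PP  lex  "often"
[0,2] NP/N  >  k=1
[2,3] N  lex  "with"
[0,3] NP  >  k=2
[3,4] (S/PP)\NP  lex  "this"
[0,4] S/PP  <  k=3
[4,5] PP/N  lex  "clearly"
[5,6] N/S  lex  "a"
[6,7] S  lex  "saw"
[5,7] N  >  k=6
[4,7] PP  >  k=5
[0,7] S  >  k=4

[0,7] S   >
  [0,4] S/PP   <
    [0,3] NP   >
      [0,2] NP/N   >
        [0,1] "liked" : (NP/N)/(NP\PP)
        [1,2] "often" : NP\PP
      [2,3] "with" : N
    [3,4] "this" : (S/PP)\NP
  [4,7] PP   >
    [4,5] "clearly" : PP/N
    [5,7] N   >
      [5,6] "a" : N/S
      [6,7] "saw" : S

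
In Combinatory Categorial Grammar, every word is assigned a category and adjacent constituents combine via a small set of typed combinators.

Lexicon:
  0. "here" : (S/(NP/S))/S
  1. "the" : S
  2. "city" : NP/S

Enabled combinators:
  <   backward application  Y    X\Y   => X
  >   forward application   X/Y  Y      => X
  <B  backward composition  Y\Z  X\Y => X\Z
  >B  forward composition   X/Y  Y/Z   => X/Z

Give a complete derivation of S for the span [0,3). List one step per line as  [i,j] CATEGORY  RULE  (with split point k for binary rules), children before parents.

[0,3] S   >
  [0,2] S/(NP/S)   >
    [0,1] "here" : (S/(NP/S))/S
    [1,2] "the" : S
  [2,3] "city" : NP/S

[0,1] (S/(NP/S))/S  lex  "here"
[1,2] S  lex  "the"
[0,2] S/(NP/S)  >  k=1
[2,3] NP/S  lex  "city"
[0,3] S  >  k=2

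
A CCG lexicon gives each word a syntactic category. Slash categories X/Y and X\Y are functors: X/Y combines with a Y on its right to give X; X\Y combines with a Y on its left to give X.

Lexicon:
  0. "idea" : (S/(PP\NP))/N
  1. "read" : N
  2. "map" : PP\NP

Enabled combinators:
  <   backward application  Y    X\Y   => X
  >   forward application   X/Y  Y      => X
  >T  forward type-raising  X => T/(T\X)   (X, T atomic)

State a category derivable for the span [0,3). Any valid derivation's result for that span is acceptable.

[0,3] S   >
  [0,2] S/(PP\NP)   >
    [0,1] "idea" : (S/(PP\NP))/N
    [1,2] "read" : N
  [2,3] "map" : PP\NP

S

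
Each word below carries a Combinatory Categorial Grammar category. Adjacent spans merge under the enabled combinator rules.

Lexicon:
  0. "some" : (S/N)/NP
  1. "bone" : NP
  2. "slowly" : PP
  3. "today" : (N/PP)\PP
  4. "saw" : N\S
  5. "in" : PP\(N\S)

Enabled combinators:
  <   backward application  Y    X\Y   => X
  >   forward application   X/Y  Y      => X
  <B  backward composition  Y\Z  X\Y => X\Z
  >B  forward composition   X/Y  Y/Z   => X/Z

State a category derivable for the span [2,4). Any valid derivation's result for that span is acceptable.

[0,6] S   >
  [0,2] S/N   >
    [0,1] "some" : (S/N)/NP
    [1,2] "bone" : NP
  [2,6] N   >
    [2,4] N/PP   <
      [2,3] "slowly" : PP
      [3,4] "today" : (N/PP)\PP
    [4,6] PP   <
      [4,5] "saw" : N\S
      [5,6] "in" : PP\(N\S)

N/PP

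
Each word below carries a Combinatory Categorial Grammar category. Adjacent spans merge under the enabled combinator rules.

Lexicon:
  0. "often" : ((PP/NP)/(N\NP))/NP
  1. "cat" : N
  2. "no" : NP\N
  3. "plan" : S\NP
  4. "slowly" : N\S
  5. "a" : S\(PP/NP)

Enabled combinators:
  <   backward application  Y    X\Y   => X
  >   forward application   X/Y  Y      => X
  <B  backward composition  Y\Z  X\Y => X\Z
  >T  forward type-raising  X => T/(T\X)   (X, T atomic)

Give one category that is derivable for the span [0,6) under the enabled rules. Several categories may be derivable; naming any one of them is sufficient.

S

[0,6] S   <
  [0,5] PP/NP   >
    [0,3] (PP/NP)/(N\NP)   >
      [0,1] "often" : ((PP/NP)/(N\NP))/NP
      [1,3] NP   >
        [1,2] NP/(NP\N)   >T
          [1,2] "cat" : N
        [2,3] "no" : NP\N
    [3,5] N\NP   <B
      [3,4] "plan" : S\NP
      [4,5] "slowly" : N\S
  [5,6] "a" : S\(PP/NP)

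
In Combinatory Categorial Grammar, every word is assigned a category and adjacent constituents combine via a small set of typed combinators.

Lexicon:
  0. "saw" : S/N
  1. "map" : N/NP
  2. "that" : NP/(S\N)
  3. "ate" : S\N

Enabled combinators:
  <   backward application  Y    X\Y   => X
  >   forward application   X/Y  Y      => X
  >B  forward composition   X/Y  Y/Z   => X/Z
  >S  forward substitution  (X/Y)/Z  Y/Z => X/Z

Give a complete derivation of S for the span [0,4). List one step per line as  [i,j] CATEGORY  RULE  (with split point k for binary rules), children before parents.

[0,4] S   >
  [0,1] "saw" : S/N
  [1,4] N   >
    [1,2] "map" : N/NP
    [2,4] NP   >
      [2,3] "that" : NP/(S\N)
      [3,4] "ate" : S\N

[0,1] S/N  lex  "saw"
[1,2] N/NP  lex  "map"
[2,3] NP/(S\N)  lex  "that"
[3,4] S\N  lex  "ate"
[2,4] NP  >  k=3
[1,4] N  >  k=2
[0,4] S  >  k=1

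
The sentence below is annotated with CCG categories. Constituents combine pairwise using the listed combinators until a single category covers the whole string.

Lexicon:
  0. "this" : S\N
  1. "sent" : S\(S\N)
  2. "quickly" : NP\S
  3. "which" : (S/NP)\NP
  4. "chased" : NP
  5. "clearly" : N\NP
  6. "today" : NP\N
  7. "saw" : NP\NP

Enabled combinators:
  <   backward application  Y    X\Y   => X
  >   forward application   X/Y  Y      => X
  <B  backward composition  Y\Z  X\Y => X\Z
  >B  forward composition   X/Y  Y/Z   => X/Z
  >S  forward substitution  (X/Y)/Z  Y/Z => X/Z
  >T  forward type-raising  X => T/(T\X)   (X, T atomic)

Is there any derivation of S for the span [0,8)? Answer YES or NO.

[0,8] S   >
  [0,4] S/NP   <
    [0,3] NP   <
      [0,2] S   <
        [0,1] "this" : S\N
        [1,2] "sent" : S\(S\N)
      [2,3] "quickly" : NP\S
    [3,4] "which" : (S/NP)\NP
  [4,8] NP   <
    [4,6] N   <
      [4,5] "chased" : NP
      [5,6] "clearly" : N\NP
    [6,8] NP\N   <B
      [6,7] "today" : NP\N
      [7,8] "saw" : NP\NP

YES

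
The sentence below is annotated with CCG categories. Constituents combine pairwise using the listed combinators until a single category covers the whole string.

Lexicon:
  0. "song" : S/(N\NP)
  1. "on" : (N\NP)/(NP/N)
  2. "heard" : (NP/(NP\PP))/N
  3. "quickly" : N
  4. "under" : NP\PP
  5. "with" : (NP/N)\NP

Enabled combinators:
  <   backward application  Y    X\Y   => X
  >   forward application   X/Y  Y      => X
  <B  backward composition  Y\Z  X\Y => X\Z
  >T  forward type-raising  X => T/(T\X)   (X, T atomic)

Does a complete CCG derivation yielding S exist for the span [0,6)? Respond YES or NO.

[0,6] S   >
  [0,1] "song" : S/(N\NP)
  [1,6] N\NP   >
    [1,2] "on" : (N\NP)/(NP/N)
    [2,6] NP/N   <
      [2,5] NP   >
        [2,4] NP/(NP\PP)   >
          [2,3] "heard" : (NP/(NP\PP))/N
          [3,4] "quickly" : N
        [4,5] "under" : NP\PP
      [5,6] "with" : (NP/N)\NP

YES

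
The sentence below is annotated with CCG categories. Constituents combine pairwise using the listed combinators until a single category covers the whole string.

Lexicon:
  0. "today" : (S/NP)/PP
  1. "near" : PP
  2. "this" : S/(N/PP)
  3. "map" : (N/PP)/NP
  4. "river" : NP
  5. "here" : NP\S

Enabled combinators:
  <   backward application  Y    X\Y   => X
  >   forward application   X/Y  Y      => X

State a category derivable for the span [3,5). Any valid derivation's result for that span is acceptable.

N/PP

[0,6] S   >
  [0,2] S/NP   >
    [0,1] "today" : (S/NP)/PP
    [1,2] "near" : PP
  [2,6] NP   <
    [2,5] S   >
      [2,3] "this" : S/(N/PP)
      [3,5] N/PP   >
        [3,4] "map" : (N/PP)/NP
        [4,5] "river" : NP
    [5,6] "here" : NP\S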